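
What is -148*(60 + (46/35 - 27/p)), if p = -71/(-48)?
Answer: -15836888/2485 ≈ -6373.0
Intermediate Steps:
p = 71/48 (p = -71*(-1/48) = 71/48 ≈ 1.4792)
-148*(60 + (46/35 - 27/p)) = -148*(60 + (46/35 - 27/71/48)) = -148*(60 + (46*(1/35) - 27*48/71)) = -148*(60 + (46/35 - 1296/71)) = -148*(60 - 42094/2485) = -148*107006/2485 = -15836888/2485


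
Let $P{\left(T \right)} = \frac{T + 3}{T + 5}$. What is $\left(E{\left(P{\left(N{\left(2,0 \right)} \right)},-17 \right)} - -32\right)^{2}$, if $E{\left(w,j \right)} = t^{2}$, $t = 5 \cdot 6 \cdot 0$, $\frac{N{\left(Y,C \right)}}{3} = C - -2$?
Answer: $1024$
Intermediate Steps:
$N{\left(Y,C \right)} = 6 + 3 C$ ($N{\left(Y,C \right)} = 3 \left(C - -2\right) = 3 \left(C + 2\right) = 3 \left(2 + C\right) = 6 + 3 C$)
$P{\left(T \right)} = \frac{3 + T}{5 + T}$
$t = 0$ ($t = 30 \cdot 0 = 0$)
$E{\left(w,j \right)} = 0$ ($E{\left(w,j \right)} = 0^{2} = 0$)
$\left(E{\left(P{\left(N{\left(2,0 \right)} \right)},-17 \right)} - -32\right)^{2} = \left(0 - -32\right)^{2} = \left(0 + 32\right)^{2} = 32^{2} = 1024$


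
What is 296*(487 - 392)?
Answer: 28120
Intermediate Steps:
296*(487 - 392) = 296*95 = 28120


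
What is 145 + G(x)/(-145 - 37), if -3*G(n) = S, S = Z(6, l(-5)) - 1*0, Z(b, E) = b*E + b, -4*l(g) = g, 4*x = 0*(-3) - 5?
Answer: 52789/364 ≈ 145.02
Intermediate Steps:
x = -5/4 (x = (0*(-3) - 5)/4 = (0 - 5)/4 = (¼)*(-5) = -5/4 ≈ -1.2500)
l(g) = -g/4
Z(b, E) = b + E*b (Z(b, E) = E*b + b = b + E*b)
S = 27/2 (S = 6*(1 - ¼*(-5)) - 1*0 = 6*(1 + 5/4) + 0 = 6*(9/4) + 0 = 27/2 + 0 = 27/2 ≈ 13.500)
G(n) = -9/2 (G(n) = -⅓*27/2 = -9/2)
145 + G(x)/(-145 - 37) = 145 - 9/2/(-145 - 37) = 145 - 9/2/(-182) = 145 - 1/182*(-9/2) = 145 + 9/364 = 52789/364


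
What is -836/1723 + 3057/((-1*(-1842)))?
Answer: 1242433/1057922 ≈ 1.1744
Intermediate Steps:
-836/1723 + 3057/((-1*(-1842))) = -836*1/1723 + 3057/1842 = -836/1723 + 3057*(1/1842) = -836/1723 + 1019/614 = 1242433/1057922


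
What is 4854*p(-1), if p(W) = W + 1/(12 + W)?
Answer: -48540/11 ≈ -4412.7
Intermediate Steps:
4854*p(-1) = 4854*((1 + (-1)**2 + 12*(-1))/(12 - 1)) = 4854*((1 + 1 - 12)/11) = 4854*((1/11)*(-10)) = 4854*(-10/11) = -48540/11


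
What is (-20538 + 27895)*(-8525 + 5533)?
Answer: -22012144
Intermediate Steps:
(-20538 + 27895)*(-8525 + 5533) = 7357*(-2992) = -22012144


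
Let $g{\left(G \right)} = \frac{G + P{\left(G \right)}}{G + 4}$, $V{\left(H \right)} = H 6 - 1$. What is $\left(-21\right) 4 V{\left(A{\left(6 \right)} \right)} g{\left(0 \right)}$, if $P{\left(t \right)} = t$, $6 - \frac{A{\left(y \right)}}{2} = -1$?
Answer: $0$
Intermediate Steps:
$A{\left(y \right)} = 14$ ($A{\left(y \right)} = 12 - -2 = 12 + 2 = 14$)
$V{\left(H \right)} = -1 + 6 H$ ($V{\left(H \right)} = 6 H - 1 = -1 + 6 H$)
$g{\left(G \right)} = \frac{2 G}{4 + G}$ ($g{\left(G \right)} = \frac{G + G}{G + 4} = \frac{2 G}{4 + G}$)
$\left(-21\right) 4 V{\left(A{\left(6 \right)} \right)} g{\left(0 \right)} = \left(-21\right) 4 \left(-1 + 6 \cdot 14\right) 2 \cdot 0 \frac{1}{4 + 0} = - 84 \left(-1 + 84\right) 2 \cdot 0 \cdot \frac{1}{4} = - 84 \cdot 83 \cdot 2 \cdot 0 \cdot \frac{1}{4} = - 84 \cdot 83 \cdot 0 = \left(-84\right) 0 = 0$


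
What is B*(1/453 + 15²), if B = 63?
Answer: 2140446/151 ≈ 14175.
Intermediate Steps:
B*(1/453 + 15²) = 63*(1/453 + 15²) = 63*(1/453 + 225) = 63*(101926/453) = 2140446/151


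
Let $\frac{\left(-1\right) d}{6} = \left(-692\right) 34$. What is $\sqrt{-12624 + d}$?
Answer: $4 \sqrt{8034} \approx 358.53$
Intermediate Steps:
$d = 141168$ ($d = - 6 \left(\left(-692\right) 34\right) = \left(-6\right) \left(-23528\right) = 141168$)
$\sqrt{-12624 + d} = \sqrt{-12624 + 141168} = \sqrt{128544} = 4 \sqrt{8034}$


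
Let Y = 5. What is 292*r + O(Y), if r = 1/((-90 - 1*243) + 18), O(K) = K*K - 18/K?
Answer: 6449/315 ≈ 20.473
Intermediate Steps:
O(K) = K**2 - 18/K
r = -1/315 (r = 1/((-90 - 243) + 18) = 1/(-333 + 18) = 1/(-315) = -1/315 ≈ -0.0031746)
292*r + O(Y) = 292*(-1/315) + (-18 + 5**3)/5 = -292/315 + (-18 + 125)/5 = -292/315 + (1/5)*107 = -292/315 + 107/5 = 6449/315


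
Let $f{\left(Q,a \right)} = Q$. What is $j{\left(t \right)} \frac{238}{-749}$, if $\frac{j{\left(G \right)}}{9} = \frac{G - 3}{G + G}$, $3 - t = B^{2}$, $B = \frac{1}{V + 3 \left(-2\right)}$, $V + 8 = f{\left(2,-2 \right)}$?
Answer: $\frac{153}{46117} \approx 0.0033176$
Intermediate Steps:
$V = -6$ ($V = -8 + 2 = -6$)
$B = - \frac{1}{12}$ ($B = \frac{1}{-6 + 3 \left(-2\right)} = \frac{1}{-6 - 6} = \frac{1}{-12} = - \frac{1}{12} \approx -0.083333$)
$t = \frac{431}{144}$ ($t = 3 - \left(- \frac{1}{12}\right)^{2} = 3 - \frac{1}{144} = \frac{431}{144} \approx 2.9931$)
$j{\left(G \right)} = \frac{9 \left(-3 + G\right)}{2 G}$ ($j{\left(G \right)} = 9 \frac{G - 3}{G + G} = 9 \frac{-3 + G}{2 G} = \frac{9 \left(-3 + G\right)}{2 G}$)
$j{\left(t \right)} \frac{238}{-749} = \frac{9 \left(-3 + \frac{431}{144}\right)}{2 \cdot \frac{431}{144}} \frac{238}{-749} = \frac{9}{2} \cdot \frac{144}{431} \left(- \frac{1}{144}\right) 238 \left(- \frac{1}{749}\right) = \left(- \frac{9}{862}\right) \left(- \frac{34}{107}\right) = \frac{153}{46117}$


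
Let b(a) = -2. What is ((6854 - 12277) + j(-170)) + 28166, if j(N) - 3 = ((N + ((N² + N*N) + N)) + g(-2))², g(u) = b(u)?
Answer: 3301444510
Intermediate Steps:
g(u) = -2
j(N) = 3 + (-2 + 2*N + 2*N²)² (j(N) = 3 + ((N + ((N² + N*N) + N)) - 2)² = 3 + ((N + ((N² + N²) + N)) - 2)² = 3 + ((N + (2*N² + N)) - 2)² = 3 + ((N + (N + 2*N²)) - 2)² = 3 + ((2*N + 2*N²) - 2)² = 3 + (-2 + 2*N + 2*N²)²)
((6854 - 12277) + j(-170)) + 28166 = ((6854 - 12277) + (3 + 4*(-1 - 170 + (-170)²)²)) + 28166 = (-5423 + (3 + 4*(-1 - 170 + 28900)²)) + 28166 = (-5423 + (3 + 4*28729²)) + 28166 = (-5423 + (3 + 4*825355441)) + 28166 = (-5423 + (3 + 3301421764)) + 28166 = (-5423 + 3301421767) + 28166 = 3301416344 + 28166 = 3301444510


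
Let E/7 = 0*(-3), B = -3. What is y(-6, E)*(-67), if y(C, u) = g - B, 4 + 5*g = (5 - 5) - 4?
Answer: -469/5 ≈ -93.800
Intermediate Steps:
E = 0 (E = 7*(0*(-3)) = 7*0 = 0)
g = -8/5 (g = -4/5 + ((5 - 5) - 4)/5 = -4/5 + (0 - 4)/5 = -4/5 + (1/5)*(-4) = -4/5 - 4/5 = -8/5 ≈ -1.6000)
y(C, u) = 7/5 (y(C, u) = -8/5 - 1*(-3) = -8/5 + 3 = 7/5)
y(-6, E)*(-67) = (7/5)*(-67) = -469/5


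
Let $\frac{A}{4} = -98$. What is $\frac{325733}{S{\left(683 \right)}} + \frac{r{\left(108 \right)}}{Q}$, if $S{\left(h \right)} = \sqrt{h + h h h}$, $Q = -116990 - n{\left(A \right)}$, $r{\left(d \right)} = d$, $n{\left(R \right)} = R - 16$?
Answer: $- \frac{54}{58291} + \frac{325733 \sqrt{318612670}}{318612670} \approx 18.248$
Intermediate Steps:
$A = -392$ ($A = 4 \left(-98\right) = -392$)
$n{\left(R \right)} = -16 + R$
$Q = -116582$ ($Q = -116990 - \left(-16 - 392\right) = -116990 - -408 = -116990 + 408 = -116582$)
$S{\left(h \right)} = \sqrt{h + h^{3}}$ ($S{\left(h \right)} = \sqrt{h + h^{2} h} = \sqrt{h + h^{3}}$)
$\frac{325733}{S{\left(683 \right)}} + \frac{r{\left(108 \right)}}{Q} = \frac{325733}{\sqrt{683 + 683^{3}}} + \frac{108}{-116582} = \frac{325733}{\sqrt{683 + 318611987}} + 108 \left(- \frac{1}{116582}\right) = \frac{325733}{\sqrt{318612670}} - \frac{54}{58291} = 325733 \frac{\sqrt{318612670}}{318612670} - \frac{54}{58291} = \frac{325733 \sqrt{318612670}}{318612670} - \frac{54}{58291} = - \frac{54}{58291} + \frac{325733 \sqrt{318612670}}{318612670}$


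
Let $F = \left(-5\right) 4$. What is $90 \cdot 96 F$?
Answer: $-172800$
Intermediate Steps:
$F = -20$
$90 \cdot 96 F = 90 \cdot 96 \left(-20\right) = 8640 \left(-20\right) = -172800$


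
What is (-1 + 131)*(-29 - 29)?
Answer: -7540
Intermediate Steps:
(-1 + 131)*(-29 - 29) = 130*(-58) = -7540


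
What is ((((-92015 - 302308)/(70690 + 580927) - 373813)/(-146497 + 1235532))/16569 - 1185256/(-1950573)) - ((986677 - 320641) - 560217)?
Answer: -808970443534189138786223039/7644894477910304935005 ≈ -1.0582e+5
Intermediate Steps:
((((-92015 - 302308)/(70690 + 580927) - 373813)/(-146497 + 1235532))/16569 - 1185256/(-1950573)) - ((986677 - 320641) - 560217) = (((-394323/651617 - 373813)/1089035)*(1/16569) - 1185256*(-1/1950573)) - (666036 - 560217) = (((-394323*1/651617 - 373813)*(1/1089035))*(1/16569) + 1185256/1950573) - 1*105819 = (((-394323/651617 - 373813)*(1/1089035))*(1/16569) + 1185256/1950573) - 105819 = (-243583299944/651617*1/1089035*(1/16569) + 1185256/1950573) - 105819 = (-243583299944/709633719595*1/16569 + 1185256/1950573) - 105819 = (-243583299944/11757921099969555 + 1185256/1950573) - 105819 = 4645223801419131071056/7644894477910304935005 - 105819 = -808970443534189138786223039/7644894477910304935005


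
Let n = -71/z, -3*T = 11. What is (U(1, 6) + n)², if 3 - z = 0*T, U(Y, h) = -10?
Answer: 10201/9 ≈ 1133.4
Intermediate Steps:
T = -11/3 (T = -⅓*11 = -11/3 ≈ -3.6667)
z = 3 (z = 3 - 0*(-11)/3 = 3 - 1*0 = 3 + 0 = 3)
n = -71/3 ≈ -23.667
(U(1, 6) + n)² = (-10 - 71/3)² = (-101/3)² = 10201/9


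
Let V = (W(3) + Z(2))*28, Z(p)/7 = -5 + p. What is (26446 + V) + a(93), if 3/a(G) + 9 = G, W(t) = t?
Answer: 726377/28 ≈ 25942.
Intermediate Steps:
Z(p) = -35 + 7*p (Z(p) = 7*(-5 + p) = -35 + 7*p)
a(G) = 3/(-9 + G)
V = -504 (V = (3 + (-35 + 7*2))*28 = (3 + (-35 + 14))*28 = (3 - 21)*28 = -18*28 = -504)
(26446 + V) + a(93) = (26446 - 504) + 3/(-9 + 93) = 25942 + 3/84 = 25942 + 3*(1/84) = 25942 + 1/28 = 726377/28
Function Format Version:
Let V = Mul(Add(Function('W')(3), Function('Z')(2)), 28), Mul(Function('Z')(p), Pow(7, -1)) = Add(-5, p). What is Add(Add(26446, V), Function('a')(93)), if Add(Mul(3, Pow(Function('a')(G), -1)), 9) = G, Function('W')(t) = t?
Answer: Rational(726377, 28) ≈ 25942.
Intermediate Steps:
Function('Z')(p) = Add(-35, Mul(7, p)) (Function('Z')(p) = Mul(7, Add(-5, p)) = Add(-35, Mul(7, p)))
Function('a')(G) = Mul(3, Pow(Add(-9, G), -1))
V = -504 (V = Mul(Add(3, Add(-35, Mul(7, 2))), 28) = Mul(Add(3, Add(-35, 14)), 28) = Mul(Add(3, -21), 28) = Mul(-18, 28) = -504)
Add(Add(26446, V), Function('a')(93)) = Add(Add(26446, -504), Mul(3, Pow(Add(-9, 93), -1))) = Add(25942, Mul(3, Pow(84, -1))) = Add(25942, Mul(3, Rational(1, 84))) = Add(25942, Rational(1, 28)) = Rational(726377, 28)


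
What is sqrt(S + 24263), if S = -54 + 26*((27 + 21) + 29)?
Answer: sqrt(26211) ≈ 161.90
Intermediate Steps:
S = 1948 (S = -54 + 26*(48 + 29) = -54 + 26*77 = -54 + 2002 = 1948)
sqrt(S + 24263) = sqrt(1948 + 24263) = sqrt(26211)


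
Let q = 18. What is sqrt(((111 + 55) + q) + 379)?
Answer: sqrt(563) ≈ 23.728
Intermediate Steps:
sqrt(((111 + 55) + q) + 379) = sqrt(((111 + 55) + 18) + 379) = sqrt((166 + 18) + 379) = sqrt(184 + 379) = sqrt(563)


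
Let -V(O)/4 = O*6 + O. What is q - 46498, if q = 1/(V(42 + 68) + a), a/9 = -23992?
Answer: -10183433985/219008 ≈ -46498.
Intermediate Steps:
a = -215928 (a = 9*(-23992) = -215928)
V(O) = -28*O (V(O) = -4*(O*6 + O) = -4*(6*O + O) = -28*O)
q = -1/219008 (q = 1/(-28*(42 + 68) - 215928) = 1/(-28*110 - 215928) = 1/(-3080 - 215928) = 1/(-219008) = -1/219008 ≈ -4.5660e-6)
q - 46498 = -1/219008 - 46498 = -10183433985/219008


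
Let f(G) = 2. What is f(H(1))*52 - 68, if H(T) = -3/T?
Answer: 36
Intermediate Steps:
f(H(1))*52 - 68 = 2*52 - 68 = 104 - 68 = 36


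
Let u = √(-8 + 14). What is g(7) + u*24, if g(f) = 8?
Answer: 8 + 24*√6 ≈ 66.788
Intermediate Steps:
u = √6 ≈ 2.4495
g(7) + u*24 = 8 + √6*24 = 8 + 24*√6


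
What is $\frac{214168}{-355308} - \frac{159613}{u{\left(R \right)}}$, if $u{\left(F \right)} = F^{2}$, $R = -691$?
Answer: $- \frac{39743231653}{42413204787} \approx -0.93705$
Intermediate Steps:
$\frac{214168}{-355308} - \frac{159613}{u{\left(R \right)}} = \frac{214168}{-355308} - \frac{159613}{\left(-691\right)^{2}} = 214168 \left(- \frac{1}{355308}\right) - \frac{159613}{477481} = - \frac{53542}{88827} - \frac{159613}{477481} = - \frac{39743231653}{42413204787}$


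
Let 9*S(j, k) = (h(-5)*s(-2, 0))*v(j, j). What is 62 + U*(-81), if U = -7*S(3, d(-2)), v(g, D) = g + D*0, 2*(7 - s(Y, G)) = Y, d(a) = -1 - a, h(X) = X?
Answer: -7498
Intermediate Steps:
s(Y, G) = 7 - Y/2
v(g, D) = g (v(g, D) = g + 0 = g)
S(j, k) = -40*j/9 (S(j, k) = ((-5*(7 - ½*(-2)))*j)/9 = ((-5*(7 + 1))*j)/9 = ((-5*8)*j)/9 = (-40*j)/9 = -40*j/9)
U = 280/3 (U = -(-280)*3/9 = -7*(-40/3) = 280/3 ≈ 93.333)
62 + U*(-81) = 62 + (280/3)*(-81) = 62 - 7560 = -7498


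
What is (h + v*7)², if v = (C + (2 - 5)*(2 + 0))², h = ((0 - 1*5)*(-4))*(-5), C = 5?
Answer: 8649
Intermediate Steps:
h = -100 (h = ((0 - 5)*(-4))*(-5) = -5*(-4)*(-5) = 20*(-5) = -100)
v = 1 (v = (5 + (2 - 5)*(2 + 0))² = (5 - 3*2)² = (5 - 6)² = (-1)² = 1)
(h + v*7)² = (-100 + 1*7)² = (-100 + 7)² = (-93)² = 8649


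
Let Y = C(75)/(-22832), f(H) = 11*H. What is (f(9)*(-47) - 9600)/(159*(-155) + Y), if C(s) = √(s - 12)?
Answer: 20346068847100160/35180584209414393 - 108474832*√7/35180584209414393 ≈ 0.57833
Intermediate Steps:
C(s) = √(-12 + s)
Y = -3*√7/22832 (Y = √(-12 + 75)/(-22832) = √63*(-1/22832) = (3*√7)*(-1/22832) = -3*√7/22832 ≈ -0.00034764)
(f(9)*(-47) - 9600)/(159*(-155) + Y) = ((11*9)*(-47) - 9600)/(159*(-155) - 3*√7/22832) = (99*(-47) - 9600)/(-24645 - 3*√7/22832) = (-4653 - 9600)/(-24645 - 3*√7/22832) = -14253/(-24645 - 3*√7/22832)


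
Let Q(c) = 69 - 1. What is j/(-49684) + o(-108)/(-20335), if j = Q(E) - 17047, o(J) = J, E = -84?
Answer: 350633837/1010324140 ≈ 0.34705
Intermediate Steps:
Q(c) = 68
j = -16979 (j = 68 - 17047 = -16979)
j/(-49684) + o(-108)/(-20335) = -16979/(-49684) - 108/(-20335) = -16979*(-1/49684) - 108*(-1/20335) = 16979/49684 + 108/20335 = 350633837/1010324140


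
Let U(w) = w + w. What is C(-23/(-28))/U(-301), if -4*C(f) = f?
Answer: 23/67424 ≈ 0.00034112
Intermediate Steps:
C(f) = -f/4
U(w) = 2*w
C(-23/(-28))/U(-301) = (-(-23)/(4*(-28)))/((2*(-301))) = -(-23)*(-1)/(4*28)/(-602) = -¼*23/28*(-1/602) = -23/112*(-1/602) = 23/67424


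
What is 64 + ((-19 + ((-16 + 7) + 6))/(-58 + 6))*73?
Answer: 2467/26 ≈ 94.885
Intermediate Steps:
64 + ((-19 + ((-16 + 7) + 6))/(-58 + 6))*73 = 64 + ((-19 + (-9 + 6))/(-52))*73 = 64 + ((-19 - 3)*(-1/52))*73 = 64 - 22*(-1/52)*73 = 64 + (11/26)*73 = 64 + 803/26 = 2467/26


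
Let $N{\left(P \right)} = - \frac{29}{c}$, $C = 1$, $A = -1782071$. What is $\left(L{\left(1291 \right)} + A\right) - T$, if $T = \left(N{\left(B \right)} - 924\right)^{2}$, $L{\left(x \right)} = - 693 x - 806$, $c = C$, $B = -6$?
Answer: $-3585749$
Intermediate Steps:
$c = 1$
$N{\left(P \right)} = -29$ ($N{\left(P \right)} = - \frac{29}{1} = \left(-29\right) 1 = -29$)
$L{\left(x \right)} = -806 - 693 x$
$T = 908209$ ($T = \left(-29 - 924\right)^{2} = \left(-953\right)^{2} = 908209$)
$\left(L{\left(1291 \right)} + A\right) - T = \left(\left(-806 - 894663\right) - 1782071\right) - 908209 = \left(-895469 - 1782071\right) - 908209 = -2677540 - 908209 = -3585749$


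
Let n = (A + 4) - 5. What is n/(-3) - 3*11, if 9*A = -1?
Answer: -881/27 ≈ -32.630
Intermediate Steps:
A = -⅑ (A = (⅑)*(-1) = -⅑ ≈ -0.11111)
n = -10/9 (n = (-⅑ + 4) - 5 = 35/9 - 5 = -10/9 ≈ -1.1111)
n/(-3) - 3*11 = -10/9/(-3) - 3*11 = -10/9*(-⅓) - 33 = 10/27 - 33 = -881/27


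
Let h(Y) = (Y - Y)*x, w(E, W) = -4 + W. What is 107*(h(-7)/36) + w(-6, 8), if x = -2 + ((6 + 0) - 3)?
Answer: 4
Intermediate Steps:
x = 1 (x = -2 + (6 - 3) = -2 + 3 = 1)
h(Y) = 0 (h(Y) = (Y - Y)*1 = 0*1 = 0)
107*(h(-7)/36) + w(-6, 8) = 107*(0/36) + (-4 + 8) = 107*(0*(1/36)) + 4 = 107*0 + 4 = 0 + 4 = 4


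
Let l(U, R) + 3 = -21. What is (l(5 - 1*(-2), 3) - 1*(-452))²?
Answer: 183184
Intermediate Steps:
l(U, R) = -24 (l(U, R) = -3 - 21 = -24)
(l(5 - 1*(-2), 3) - 1*(-452))² = (-24 - 1*(-452))² = (-24 + 452)² = 428² = 183184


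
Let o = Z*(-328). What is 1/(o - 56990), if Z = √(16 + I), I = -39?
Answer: I/(82*(-695*I + 4*√23)) ≈ -1.7534e-5 + 4.8396e-7*I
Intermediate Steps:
Z = I*√23 (Z = √(16 - 39) = √(-23) = I*√23 ≈ 4.7958*I)
o = -328*I*√23 (o = (I*√23)*(-328) = -328*I*√23 ≈ -1573.0*I)
1/(o - 56990) = 1/(-328*I*√23 - 56990) = 1/(-56990 - 328*I*√23)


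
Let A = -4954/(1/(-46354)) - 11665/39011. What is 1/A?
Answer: 39011/8958396927211 ≈ 4.3547e-9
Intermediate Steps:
A = 8958396927211/39011 (A = -4954/(-1/46354) - 11665*1/39011 = -4954*(-46354) - 11665/39011 = 229637716 - 11665/39011 = 8958396927211/39011 ≈ 2.2964e+8)
1/A = 1/(8958396927211/39011) = 39011/8958396927211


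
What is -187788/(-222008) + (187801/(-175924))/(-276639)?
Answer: 1142400351266497/1350570111788436 ≈ 0.84587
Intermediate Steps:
-187788/(-222008) + (187801/(-175924))/(-276639) = -187788*(-1/222008) + (187801*(-1/175924))*(-1/276639) = 46947/55502 - 187801/175924*(-1/276639) = 46947/55502 + 187801/48667439436 = 1142400351266497/1350570111788436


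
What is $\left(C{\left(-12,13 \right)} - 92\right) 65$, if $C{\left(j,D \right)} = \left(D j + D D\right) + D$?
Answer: $-4290$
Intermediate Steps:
$C{\left(j,D \right)} = D + D^{2} + D j$ ($C{\left(j,D \right)} = \left(D j + D^{2}\right) + D = \left(D^{2} + D j\right) + D = D + D^{2} + D j$)
$\left(C{\left(-12,13 \right)} - 92\right) 65 = \left(13 \left(1 + 13 - 12\right) - 92\right) 65 = \left(13 \cdot 2 - 92\right) 65 = \left(26 - 92\right) 65 = \left(-66\right) 65 = -4290$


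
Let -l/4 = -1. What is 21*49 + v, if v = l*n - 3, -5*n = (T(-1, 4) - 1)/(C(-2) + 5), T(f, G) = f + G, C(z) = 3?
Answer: 5129/5 ≈ 1025.8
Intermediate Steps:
T(f, G) = G + f
l = 4 (l = -4*(-1) = 4)
n = -1/20 (n = -((4 - 1) - 1)/(5*(3 + 5)) = -(3 - 1)/(5*8) = -2/(5*8) = -⅕*¼ = -1/20 ≈ -0.050000)
v = -16/5 (v = 4*(-1/20) - 3 = -⅕ - 3 = -16/5 ≈ -3.2000)
21*49 + v = 21*49 - 16/5 = 1029 - 16/5 = 5129/5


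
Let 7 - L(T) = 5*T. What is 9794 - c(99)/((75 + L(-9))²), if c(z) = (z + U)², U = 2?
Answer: 157957225/16129 ≈ 9793.4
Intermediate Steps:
L(T) = 7 - 5*T
c(z) = (2 + z)² (c(z) = (z + 2)² = (2 + z)²)
9794 - c(99)/((75 + L(-9))²) = 9794 - (2 + 99)²/((75 + (7 - 5*(-9)))²) = 9794 - 101²/((75 + (7 + 45))²) = 9794 - 10201/((75 + 52)²) = 9794 - 10201/(127²) = 9794 - 10201/16129 = 157957225/16129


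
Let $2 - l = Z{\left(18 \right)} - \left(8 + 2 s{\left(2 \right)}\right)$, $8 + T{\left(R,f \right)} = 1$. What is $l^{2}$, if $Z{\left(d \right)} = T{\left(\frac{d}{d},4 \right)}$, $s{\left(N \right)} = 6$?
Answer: $841$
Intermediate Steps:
$T{\left(R,f \right)} = -7$ ($T{\left(R,f \right)} = -8 + 1 = -7$)
$Z{\left(d \right)} = -7$
$l = 29$ ($l = 2 - \left(-7 - \left(8 + 2 \cdot 6\right)\right) = 2 - \left(-7 - \left(8 + 12\right)\right) = 2 - \left(-7 - 20\right) = 2 - -27 = 2 + 27 = 29$)
$l^{2} = 29^{2} = 841$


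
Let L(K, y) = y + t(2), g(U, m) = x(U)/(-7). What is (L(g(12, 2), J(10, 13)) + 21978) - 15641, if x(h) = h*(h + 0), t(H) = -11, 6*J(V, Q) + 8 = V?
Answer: 18979/3 ≈ 6326.3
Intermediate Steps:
J(V, Q) = -4/3 + V/6
x(h) = h² (x(h) = h*h = h²)
g(U, m) = -U²/7 (g(U, m) = U²/(-7) = U²*(-⅐) = -U²/7)
L(K, y) = -11 + y (L(K, y) = y - 11 = -11 + y)
(L(g(12, 2), J(10, 13)) + 21978) - 15641 = ((-11 + (-4/3 + (⅙)*10)) + 21978) - 15641 = ((-11 + (-4/3 + 5/3)) + 21978) - 15641 = ((-11 + ⅓) + 21978) - 15641 = (-32/3 + 21978) - 15641 = 65902/3 - 15641 = 18979/3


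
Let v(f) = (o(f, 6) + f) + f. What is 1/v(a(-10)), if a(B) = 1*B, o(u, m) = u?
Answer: -1/30 ≈ -0.033333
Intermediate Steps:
a(B) = B
v(f) = 3*f (v(f) = (f + f) + f = 2*f + f = 3*f)
1/v(a(-10)) = 1/(3*(-10)) = 1/(-30) = -1/30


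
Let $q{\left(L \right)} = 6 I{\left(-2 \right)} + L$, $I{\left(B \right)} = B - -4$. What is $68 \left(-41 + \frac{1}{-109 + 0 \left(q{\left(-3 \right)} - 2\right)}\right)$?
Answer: $- \frac{303960}{109} \approx -2788.6$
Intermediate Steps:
$I{\left(B \right)} = 4 + B$ ($I{\left(B \right)} = B + 4 = 4 + B$)
$q{\left(L \right)} = 12 + L$ ($q{\left(L \right)} = 6 \left(4 - 2\right) + L = 6 \cdot 2 + L = 12 + L$)
$68 \left(-41 + \frac{1}{-109 + 0 \left(q{\left(-3 \right)} - 2\right)}\right) = 68 \left(-41 + \frac{1}{-109 + 0 \left(\left(12 - 3\right) - 2\right)}\right) = 68 \left(-41 + \frac{1}{-109 + 0 \left(9 - 2\right)}\right) = 68 \left(-41 + \frac{1}{-109 + 0 \cdot 7}\right) = 68 \left(-41 + \frac{1}{-109 + 0}\right) = 68 \left(-41 + \frac{1}{-109}\right) = 68 \left(-41 - \frac{1}{109}\right) = 68 \left(- \frac{4470}{109}\right) = - \frac{303960}{109}$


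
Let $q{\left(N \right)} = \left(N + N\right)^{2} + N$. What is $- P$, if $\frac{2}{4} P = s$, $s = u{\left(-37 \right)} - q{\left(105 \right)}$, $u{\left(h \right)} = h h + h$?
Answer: $85746$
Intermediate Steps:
$u{\left(h \right)} = h + h^{2}$ ($u{\left(h \right)} = h^{2} + h = h + h^{2}$)
$q{\left(N \right)} = N + 4 N^{2}$ ($q{\left(N \right)} = \left(2 N\right)^{2} + N = 4 N^{2} + N = N + 4 N^{2}$)
$s = -42873$ ($s = - 37 \left(1 - 37\right) - 105 \left(1 + 4 \cdot 105\right) = \left(-37\right) \left(-36\right) - 105 \left(1 + 420\right) = 1332 - 105 \cdot 421 = 1332 - 44205 = -42873$)
$P = -85746$ ($P = 2 \left(-42873\right) = -85746$)
$- P = \left(-1\right) \left(-85746\right) = 85746$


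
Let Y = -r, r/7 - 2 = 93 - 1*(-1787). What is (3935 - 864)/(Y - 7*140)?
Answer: -3071/14154 ≈ -0.21697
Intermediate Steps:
r = 13174 (r = 14 + 7*(93 - 1*(-1787)) = 14 + 7*(93 + 1787) = 14 + 7*1880 = 14 + 13160 = 13174)
Y = -13174 (Y = -1*13174 = -13174)
(3935 - 864)/(Y - 7*140) = (3935 - 864)/(-13174 - 7*140) = 3071/(-13174 - 980) = 3071/(-14154) = 3071*(-1/14154) = -3071/14154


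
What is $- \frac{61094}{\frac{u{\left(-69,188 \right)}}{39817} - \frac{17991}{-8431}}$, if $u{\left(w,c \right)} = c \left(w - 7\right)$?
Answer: $- \frac{20509080276938}{595885519} \approx -34418.0$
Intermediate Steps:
$u{\left(w,c \right)} = c \left(-7 + w\right)$
$- \frac{61094}{\frac{u{\left(-69,188 \right)}}{39817} - \frac{17991}{-8431}} = - \frac{61094}{\frac{188 \left(-7 - 69\right)}{39817} - \frac{17991}{-8431}} = - \frac{61094}{188 \left(-76\right) \frac{1}{39817} - - \frac{17991}{8431}} = - \frac{61094}{\left(-14288\right) \frac{1}{39817} + \frac{17991}{8431}} = - \frac{61094}{- \frac{14288}{39817} + \frac{17991}{8431}} = - \frac{61094}{\frac{595885519}{335697127}} = \left(-61094\right) \frac{335697127}{595885519} = - \frac{20509080276938}{595885519}$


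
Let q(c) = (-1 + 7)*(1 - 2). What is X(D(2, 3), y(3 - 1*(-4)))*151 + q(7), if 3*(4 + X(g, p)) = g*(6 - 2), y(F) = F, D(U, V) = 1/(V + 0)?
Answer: -4886/9 ≈ -542.89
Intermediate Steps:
D(U, V) = 1/V
q(c) = -6 (q(c) = 6*(-1) = -6)
X(g, p) = -4 + 4*g/3 (X(g, p) = -4 + (g*(6 - 2))/3 = -4 + (g*4)/3 = -4 + (4*g)/3 = -4 + 4*g/3)
X(D(2, 3), y(3 - 1*(-4)))*151 + q(7) = (-4 + (4/3)/3)*151 - 6 = (-4 + (4/3)*(⅓))*151 - 6 = (-4 + 4/9)*151 - 6 = -32/9*151 - 6 = -4832/9 - 6 = -4886/9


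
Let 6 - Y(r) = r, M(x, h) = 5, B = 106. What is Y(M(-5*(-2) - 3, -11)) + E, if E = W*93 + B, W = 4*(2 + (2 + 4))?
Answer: 3083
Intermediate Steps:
W = 32 (W = 4*(2 + 6) = 4*8 = 32)
Y(r) = 6 - r
E = 3082 (E = 32*93 + 106 = 2976 + 106 = 3082)
Y(M(-5*(-2) - 3, -11)) + E = (6 - 1*5) + 3082 = (6 - 5) + 3082 = 1 + 3082 = 3083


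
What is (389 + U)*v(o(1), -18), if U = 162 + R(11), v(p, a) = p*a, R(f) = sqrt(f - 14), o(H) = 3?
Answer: -29754 - 54*I*sqrt(3) ≈ -29754.0 - 93.531*I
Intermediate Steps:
R(f) = sqrt(-14 + f)
v(p, a) = a*p
U = 162 + I*sqrt(3) (U = 162 + sqrt(-14 + 11) = 162 + sqrt(-3) = 162 + I*sqrt(3) ≈ 162.0 + 1.732*I)
(389 + U)*v(o(1), -18) = (389 + (162 + I*sqrt(3)))*(-18*3) = (551 + I*sqrt(3))*(-54) = -29754 - 54*I*sqrt(3)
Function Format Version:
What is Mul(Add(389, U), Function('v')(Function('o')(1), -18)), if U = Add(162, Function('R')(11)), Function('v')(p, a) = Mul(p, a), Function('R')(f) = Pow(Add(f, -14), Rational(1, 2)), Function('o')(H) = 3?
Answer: Add(-29754, Mul(-54, I, Pow(3, Rational(1, 2)))) ≈ Add(-29754., Mul(-93.531, I))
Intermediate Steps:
Function('R')(f) = Pow(Add(-14, f), Rational(1, 2))
Function('v')(p, a) = Mul(a, p)
U = Add(162, Mul(I, Pow(3, Rational(1, 2)))) (U = Add(162, Pow(Add(-14, 11), Rational(1, 2))) = Add(162, Pow(-3, Rational(1, 2))) = Add(162, Mul(I, Pow(3, Rational(1, 2)))) ≈ Add(162.00, Mul(1.7320, I)))
Mul(Add(389, U), Function('v')(Function('o')(1), -18)) = Mul(Add(389, Add(162, Mul(I, Pow(3, Rational(1, 2))))), Mul(-18, 3)) = Mul(Add(551, Mul(I, Pow(3, Rational(1, 2)))), -54) = Add(-29754, Mul(-54, I, Pow(3, Rational(1, 2))))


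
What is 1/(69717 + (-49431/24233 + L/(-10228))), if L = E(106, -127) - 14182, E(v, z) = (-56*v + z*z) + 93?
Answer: 61963781/4319826127852 ≈ 1.4344e-5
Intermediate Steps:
E(v, z) = 93 + z² - 56*v (E(v, z) = (-56*v + z²) + 93 = (z² - 56*v) + 93 = 93 + z² - 56*v)
L = -3896 (L = (93 + (-127)² - 56*106) - 14182 = (93 + 16129 - 5936) - 14182 = 10286 - 14182 = -3896)
1/(69717 + (-49431/24233 + L/(-10228))) = 1/(69717 + (-49431/24233 - 3896/(-10228))) = 1/(69717 + (-49431*1/24233 - 3896*(-1/10228))) = 1/(69717 + (-49431/24233 + 974/2557)) = 1/(69717 - 102792125/61963781) = 1/(4319826127852/61963781) = 61963781/4319826127852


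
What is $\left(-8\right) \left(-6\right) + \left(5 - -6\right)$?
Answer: $59$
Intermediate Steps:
$\left(-8\right) \left(-6\right) + \left(5 - -6\right) = 48 + \left(5 + 6\right) = 48 + 11 = 59$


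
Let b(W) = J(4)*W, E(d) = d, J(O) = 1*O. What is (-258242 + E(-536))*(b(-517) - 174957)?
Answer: 45810175450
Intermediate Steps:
J(O) = O
b(W) = 4*W
(-258242 + E(-536))*(b(-517) - 174957) = (-258242 - 536)*(4*(-517) - 174957) = -258778*(-2068 - 174957) = -258778*(-177025) = 45810175450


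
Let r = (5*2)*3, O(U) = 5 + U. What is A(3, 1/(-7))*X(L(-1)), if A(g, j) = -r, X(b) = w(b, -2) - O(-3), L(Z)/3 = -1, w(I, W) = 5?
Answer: -90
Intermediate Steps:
L(Z) = -3 (L(Z) = 3*(-1) = -3)
r = 30 (r = 10*3 = 30)
X(b) = 3 (X(b) = 5 - (5 - 3) = 5 - 1*2 = 5 - 2 = 3)
A(g, j) = -30 (A(g, j) = -1*30 = -30)
A(3, 1/(-7))*X(L(-1)) = -30*3 = -90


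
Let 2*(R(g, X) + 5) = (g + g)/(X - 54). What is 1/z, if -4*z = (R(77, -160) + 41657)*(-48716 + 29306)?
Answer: 428/86505041955 ≈ 4.9477e-9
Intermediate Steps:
R(g, X) = -5 + g/(-54 + X) (R(g, X) = -5 + ((g + g)/(X - 54))/2 = -5 + ((2*g)/(-54 + X))/2 = -5 + (2*g/(-54 + X))/2 = -5 + g/(-54 + X))
z = 86505041955/428 (z = -((270 + 77 - 5*(-160))/(-54 - 160) + 41657)*(-48716 + 29306)/4 = -((270 + 77 + 800)/(-214) + 41657)*(-19410)/4 = -(-1/214*1147 + 41657)*(-19410)/4 = -(-1147/214 + 41657)*(-19410)/4 = -8913451*(-19410)/856 = -1/4*(-86505041955/107) = 86505041955/428 ≈ 2.0211e+8)
1/z = 1/(86505041955/428) = 428/86505041955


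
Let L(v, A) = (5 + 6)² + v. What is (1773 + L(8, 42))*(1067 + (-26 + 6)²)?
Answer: 2790234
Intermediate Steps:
L(v, A) = 121 + v (L(v, A) = 11² + v = 121 + v)
(1773 + L(8, 42))*(1067 + (-26 + 6)²) = (1773 + (121 + 8))*(1067 + (-26 + 6)²) = (1773 + 129)*(1067 + (-20)²) = 1902*(1067 + 400) = 1902*1467 = 2790234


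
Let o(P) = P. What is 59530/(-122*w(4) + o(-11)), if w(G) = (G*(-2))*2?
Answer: 59530/1941 ≈ 30.670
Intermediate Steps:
w(G) = -4*G (w(G) = -2*G*2 = -4*G)
59530/(-122*w(4) + o(-11)) = 59530/(-(-488)*4 - 11) = 59530/(-122*(-16) - 11) = 59530/(1952 - 11) = 59530/1941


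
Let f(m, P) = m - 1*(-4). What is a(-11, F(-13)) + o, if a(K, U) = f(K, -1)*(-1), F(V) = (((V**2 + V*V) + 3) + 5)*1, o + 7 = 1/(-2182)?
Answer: -1/2182 ≈ -0.00045829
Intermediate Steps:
f(m, P) = 4 + m (f(m, P) = m + 4 = 4 + m)
o = -15275/2182 (o = -7 + 1/(-2182) = -7 - 1/2182 = -15275/2182 ≈ -7.0005)
F(V) = 8 + 2*V**2 (F(V) = (((V**2 + V**2) + 3) + 5)*1 = ((2*V**2 + 3) + 5)*1 = ((3 + 2*V**2) + 5)*1 = (8 + 2*V**2)*1 = 8 + 2*V**2)
a(K, U) = -4 - K (a(K, U) = (4 + K)*(-1) = -4 - K)
a(-11, F(-13)) + o = (-4 - 1*(-11)) - 15275/2182 = (-4 + 11) - 15275/2182 = 7 - 15275/2182 = -1/2182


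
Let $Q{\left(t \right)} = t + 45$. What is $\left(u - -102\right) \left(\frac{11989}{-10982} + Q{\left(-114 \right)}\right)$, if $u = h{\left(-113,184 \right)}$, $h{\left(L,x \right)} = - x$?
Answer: $\frac{1661033}{289} \approx 5747.5$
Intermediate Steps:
$Q{\left(t \right)} = 45 + t$
$u = -184$ ($u = \left(-1\right) 184 = -184$)
$\left(u - -102\right) \left(\frac{11989}{-10982} + Q{\left(-114 \right)}\right) = \left(-184 - -102\right) \left(\frac{11989}{-10982} + \left(45 - 114\right)\right) = \left(-184 + \left(-721 + 823\right)\right) \left(11989 \left(- \frac{1}{10982}\right) - 69\right) = \left(-184 + 102\right) \left(- \frac{631}{578} - 69\right) = \left(-82\right) \left(- \frac{40513}{578}\right) = \frac{1661033}{289}$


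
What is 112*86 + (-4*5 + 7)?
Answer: 9619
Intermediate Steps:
112*86 + (-4*5 + 7) = 9632 + (-20 + 7) = 9632 - 13 = 9619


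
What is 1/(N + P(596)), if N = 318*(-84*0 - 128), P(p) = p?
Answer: -1/40108 ≈ -2.4933e-5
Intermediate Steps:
N = -40704 (N = 318*(0 - 128) = 318*(-128) = -40704)
1/(N + P(596)) = 1/(-40704 + 596) = 1/(-40108) = -1/40108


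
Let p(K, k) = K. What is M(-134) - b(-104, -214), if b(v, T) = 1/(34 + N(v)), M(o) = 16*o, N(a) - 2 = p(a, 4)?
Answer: -145791/68 ≈ -2144.0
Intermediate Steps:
N(a) = 2 + a
b(v, T) = 1/(36 + v) (b(v, T) = 1/(34 + (2 + v)) = 1/(36 + v))
M(-134) - b(-104, -214) = 16*(-134) - 1/(36 - 104) = -2144 - 1/(-68) = -2144 - 1*(-1/68) = -2144 + 1/68 = -145791/68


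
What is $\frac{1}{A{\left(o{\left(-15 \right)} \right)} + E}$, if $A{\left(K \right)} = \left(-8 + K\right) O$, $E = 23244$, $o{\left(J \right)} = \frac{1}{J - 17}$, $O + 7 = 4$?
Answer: $\frac{32}{744579} \approx 4.2977 \cdot 10^{-5}$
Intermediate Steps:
$O = -3$ ($O = -7 + 4 = -3$)
$o{\left(J \right)} = \frac{1}{-17 + J}$
$A{\left(K \right)} = 24 - 3 K$ ($A{\left(K \right)} = \left(-8 + K\right) \left(-3\right) = 24 - 3 K$)
$\frac{1}{A{\left(o{\left(-15 \right)} \right)} + E} = \frac{1}{\left(24 - \frac{3}{-17 - 15}\right) + 23244} = \frac{1}{\left(24 - \frac{3}{-32}\right) + 23244} = \frac{1}{\left(24 - - \frac{3}{32}\right) + 23244} = \frac{1}{\left(24 + \frac{3}{32}\right) + 23244} = \frac{1}{\frac{771}{32} + 23244} = \frac{1}{\frac{744579}{32}} = \frac{32}{744579}$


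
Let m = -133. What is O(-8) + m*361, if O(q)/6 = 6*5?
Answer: -47833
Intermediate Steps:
O(q) = 180 (O(q) = 6*(6*5) = 6*30 = 180)
O(-8) + m*361 = 180 - 133*361 = 180 - 48013 = -47833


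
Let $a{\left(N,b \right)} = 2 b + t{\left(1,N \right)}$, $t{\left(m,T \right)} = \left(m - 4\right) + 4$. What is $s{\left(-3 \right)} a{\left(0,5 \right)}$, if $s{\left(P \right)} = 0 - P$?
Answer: $33$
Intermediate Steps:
$s{\left(P \right)} = - P$
$t{\left(m,T \right)} = m$ ($t{\left(m,T \right)} = \left(-4 + m\right) + 4 = m$)
$a{\left(N,b \right)} = 1 + 2 b$ ($a{\left(N,b \right)} = 2 b + 1 = 1 + 2 b$)
$s{\left(-3 \right)} a{\left(0,5 \right)} = \left(-1\right) \left(-3\right) \left(1 + 2 \cdot 5\right) = 3 \left(1 + 10\right) = 3 \cdot 11 = 33$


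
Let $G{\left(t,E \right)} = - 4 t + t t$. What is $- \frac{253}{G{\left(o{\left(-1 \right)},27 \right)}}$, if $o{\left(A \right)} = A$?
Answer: $- \frac{253}{5} \approx -50.6$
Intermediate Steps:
$G{\left(t,E \right)} = t^{2} - 4 t$ ($G{\left(t,E \right)} = - 4 t + t^{2} = t^{2} - 4 t$)
$- \frac{253}{G{\left(o{\left(-1 \right)},27 \right)}} = - \frac{253}{\left(-1\right) \left(-4 - 1\right)} = - \frac{253}{\left(-1\right) \left(-5\right)} = - \frac{253}{5}$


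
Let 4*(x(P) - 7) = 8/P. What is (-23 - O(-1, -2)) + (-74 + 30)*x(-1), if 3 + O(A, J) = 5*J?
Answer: -230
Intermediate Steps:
O(A, J) = -3 + 5*J
x(P) = 7 + 2/P (x(P) = 7 + (8/P)/4 = 7 + 2/P)
(-23 - O(-1, -2)) + (-74 + 30)*x(-1) = (-23 - (-3 + 5*(-2))) + (-74 + 30)*(7 + 2/(-1)) = (-23 - (-3 - 10)) - 44*(7 + 2*(-1)) = (-23 - 1*(-13)) - 44*(7 - 2) = (-23 + 13) - 44*5 = -10 - 220 = -230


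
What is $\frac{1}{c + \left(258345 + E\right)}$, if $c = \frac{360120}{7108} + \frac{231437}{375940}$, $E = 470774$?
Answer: $\frac{668045380}{487118836561969} \approx 1.3714 \cdot 10^{-6}$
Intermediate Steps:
$c = \frac{34257141749}{668045380}$ ($c = 360120 \cdot \frac{1}{7108} + 231437 \cdot \frac{1}{375940} = \frac{90030}{1777} + \frac{231437}{375940} = \frac{34257141749}{668045380} \approx 51.28$)
$\frac{1}{c + \left(258345 + E\right)} = \frac{1}{\frac{34257141749}{668045380} + \left(258345 + 470774\right)} = \frac{1}{\frac{34257141749}{668045380} + 729119} = \frac{1}{\frac{487118836561969}{668045380}} = \frac{668045380}{487118836561969}$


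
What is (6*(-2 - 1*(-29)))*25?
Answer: 4050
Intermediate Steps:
(6*(-2 - 1*(-29)))*25 = (6*(-2 + 29))*25 = (6*27)*25 = 162*25 = 4050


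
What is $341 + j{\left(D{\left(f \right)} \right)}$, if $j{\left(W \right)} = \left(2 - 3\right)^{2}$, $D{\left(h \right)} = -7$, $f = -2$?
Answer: $342$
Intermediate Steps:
$j{\left(W \right)} = 1$ ($j{\left(W \right)} = \left(-1\right)^{2} = 1$)
$341 + j{\left(D{\left(f \right)} \right)} = 341 + 1 = 342$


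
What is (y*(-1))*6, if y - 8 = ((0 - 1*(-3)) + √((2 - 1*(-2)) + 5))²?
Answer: -264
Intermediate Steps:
y = 44 (y = 8 + ((0 - 1*(-3)) + √((2 - 1*(-2)) + 5))² = 8 + ((0 + 3) + √((2 + 2) + 5))² = 8 + (3 + √(4 + 5))² = 8 + (3 + √9)² = 8 + (3 + 3)² = 8 + 6² = 8 + 36 = 44)
(y*(-1))*6 = (44*(-1))*6 = -44*6 = -264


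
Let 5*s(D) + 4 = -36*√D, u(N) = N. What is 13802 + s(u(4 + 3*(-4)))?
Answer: 69006/5 - 72*I*√2/5 ≈ 13801.0 - 20.365*I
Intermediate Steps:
s(D) = -⅘ - 36*√D/5 (s(D) = -⅘ + (-36*√D)/5 = -⅘ - 36*√D/5)
13802 + s(u(4 + 3*(-4))) = 13802 + (-⅘ - 36*√(4 + 3*(-4))/5) = 13802 + (-⅘ - 36*√(4 - 12)/5) = 13802 + (-⅘ - 72*I*√2/5) = 69006/5 - 72*I*√2/5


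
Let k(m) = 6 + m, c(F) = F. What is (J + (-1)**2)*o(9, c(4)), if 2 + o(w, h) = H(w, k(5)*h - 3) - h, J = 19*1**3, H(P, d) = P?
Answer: 60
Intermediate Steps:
J = 19 (J = 19*1 = 19)
o(w, h) = -2 + w - h (o(w, h) = -2 + (w - h) = -2 + w - h)
(J + (-1)**2)*o(9, c(4)) = (19 + (-1)**2)*(-2 + 9 - 1*4) = (19 + 1)*(-2 + 9 - 4) = 20*3 = 60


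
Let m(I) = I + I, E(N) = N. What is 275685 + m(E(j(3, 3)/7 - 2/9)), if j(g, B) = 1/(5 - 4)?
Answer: 17368145/63 ≈ 2.7569e+5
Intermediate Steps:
j(g, B) = 1 (j(g, B) = 1/1 = 1)
m(I) = 2*I
275685 + m(E(j(3, 3)/7 - 2/9)) = 275685 + 2*(1/7 - 2/9) = 275685 + 2*(1*(⅐) - 2*⅑) = 275685 + 2*(⅐ - 2/9) = 275685 + 2*(-5/63) = 275685 - 10/63 = 17368145/63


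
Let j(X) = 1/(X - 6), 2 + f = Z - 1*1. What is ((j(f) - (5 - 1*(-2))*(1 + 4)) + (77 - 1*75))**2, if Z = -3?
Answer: 157609/144 ≈ 1094.5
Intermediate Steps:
f = -6 (f = -2 + (-3 - 1*1) = -2 + (-3 - 1) = -2 - 4 = -6)
j(X) = 1/(-6 + X)
((j(f) - (5 - 1*(-2))*(1 + 4)) + (77 - 1*75))**2 = ((1/(-6 - 6) - (5 - 1*(-2))*(1 + 4)) + (77 - 1*75))**2 = ((1/(-12) - (5 + 2)*5) + (77 - 75))**2 = ((-1/12 - 7*5) + 2)**2 = ((-1/12 - 1*35) + 2)**2 = ((-1/12 - 35) + 2)**2 = (-421/12 + 2)**2 = (-397/12)**2 = 157609/144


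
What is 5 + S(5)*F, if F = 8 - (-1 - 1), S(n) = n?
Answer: 55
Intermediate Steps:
F = 10 (F = 8 - 1*(-2) = 8 + 2 = 10)
5 + S(5)*F = 5 + 5*10 = 5 + 50 = 55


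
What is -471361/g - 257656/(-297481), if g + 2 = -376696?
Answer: 237279441529/112060497738 ≈ 2.1174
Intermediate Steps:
g = -376698 (g = -2 - 376696 = -376698)
-471361/g - 257656/(-297481) = -471361/(-376698) - 257656/(-297481) = -471361*(-1/376698) - 257656*(-1/297481) = 471361/376698 + 257656/297481 = 237279441529/112060497738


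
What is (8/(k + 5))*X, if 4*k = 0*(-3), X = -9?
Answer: -72/5 ≈ -14.400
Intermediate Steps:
k = 0 (k = (0*(-3))/4 = (¼)*0 = 0)
(8/(k + 5))*X = (8/(0 + 5))*(-9) = (8/5)*(-9) = -72/5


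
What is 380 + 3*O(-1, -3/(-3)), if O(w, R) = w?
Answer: 377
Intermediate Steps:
380 + 3*O(-1, -3/(-3)) = 380 + 3*(-1) = 380 - 3 = 377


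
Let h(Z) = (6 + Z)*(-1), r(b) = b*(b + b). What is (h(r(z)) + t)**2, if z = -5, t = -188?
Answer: 59536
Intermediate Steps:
r(b) = 2*b**2 (r(b) = b*(2*b) = 2*b**2)
h(Z) = -6 - Z
(h(r(z)) + t)**2 = ((-6 - 2*(-5)**2) - 188)**2 = ((-6 - 2*25) - 188)**2 = ((-6 - 1*50) - 188)**2 = ((-6 - 50) - 188)**2 = (-56 - 188)**2 = (-244)**2 = 59536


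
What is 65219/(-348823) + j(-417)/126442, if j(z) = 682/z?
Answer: -1719497685026/9196075514211 ≈ -0.18698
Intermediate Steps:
65219/(-348823) + j(-417)/126442 = 65219/(-348823) + (682/(-417))/126442 = 65219*(-1/348823) + (682*(-1/417))*(1/126442) = -65219/348823 - 682/417*1/126442 = -65219/348823 - 341/26363157 = -1719497685026/9196075514211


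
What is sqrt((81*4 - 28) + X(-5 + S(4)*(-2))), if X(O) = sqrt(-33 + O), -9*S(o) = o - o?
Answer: sqrt(296 + I*sqrt(38)) ≈ 17.206 + 0.1791*I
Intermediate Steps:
S(o) = 0 (S(o) = -(o - o)/9 = -1/9*0 = 0)
sqrt((81*4 - 28) + X(-5 + S(4)*(-2))) = sqrt((81*4 - 28) + sqrt(-33 + (-5 + 0*(-2)))) = sqrt((324 - 28) + sqrt(-33 + (-5 + 0))) = sqrt(296 + sqrt(-33 - 5)) = sqrt(296 + sqrt(-38)) = sqrt(296 + I*sqrt(38))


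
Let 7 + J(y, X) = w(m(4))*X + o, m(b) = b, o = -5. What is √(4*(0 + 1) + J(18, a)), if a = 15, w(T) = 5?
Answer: √67 ≈ 8.1853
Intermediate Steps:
J(y, X) = -12 + 5*X (J(y, X) = -7 + (5*X - 5) = -7 + (-5 + 5*X) = -12 + 5*X)
√(4*(0 + 1) + J(18, a)) = √(4*(0 + 1) + (-12 + 5*15)) = √(4*1 + (-12 + 75)) = √(4 + 63) = √67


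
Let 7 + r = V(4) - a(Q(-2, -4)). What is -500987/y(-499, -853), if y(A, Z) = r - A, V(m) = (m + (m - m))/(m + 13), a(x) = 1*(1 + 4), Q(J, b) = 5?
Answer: -8516779/8283 ≈ -1028.2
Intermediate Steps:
a(x) = 5 (a(x) = 1*5 = 5)
V(m) = m/(13 + m) (V(m) = (m + 0)/(13 + m) = m/(13 + m))
r = -200/17 (r = -7 + (4/(13 + 4) - 1*5) = -7 + (4/17 - 5) = -7 - 81/17 = -200/17 ≈ -11.765)
y(A, Z) = -200/17 - A
-500987/y(-499, -853) = -500987/(-200/17 - 1*(-499)) = -500987/(-200/17 + 499) = -500987/8283/17 = -500987*17/8283 = -8516779/8283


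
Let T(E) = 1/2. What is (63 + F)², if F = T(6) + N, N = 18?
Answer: 26569/4 ≈ 6642.3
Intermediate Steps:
T(E) = ½
F = 37/2 (F = ½ + 18 = 37/2 ≈ 18.500)
(63 + F)² = (63 + 37/2)² = (163/2)² = 26569/4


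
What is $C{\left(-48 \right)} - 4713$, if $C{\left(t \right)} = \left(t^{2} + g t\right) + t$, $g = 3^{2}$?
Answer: $-2889$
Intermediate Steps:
$g = 9$
$C{\left(t \right)} = t^{2} + 10 t$ ($C{\left(t \right)} = \left(t^{2} + 9 t\right) + t = t^{2} + 10 t$)
$C{\left(-48 \right)} - 4713 = - 48 \left(10 - 48\right) - 4713 = \left(-48\right) \left(-38\right) - 4713 = 1824 - 4713 = -2889$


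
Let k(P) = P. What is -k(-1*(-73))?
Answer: -73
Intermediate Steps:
-k(-1*(-73)) = -(-1)*(-73) = -1*73 = -73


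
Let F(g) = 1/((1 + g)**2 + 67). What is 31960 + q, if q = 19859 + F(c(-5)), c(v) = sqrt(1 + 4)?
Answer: 275107144/5309 - 2*sqrt(5)/5309 ≈ 51819.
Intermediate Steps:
c(v) = sqrt(5)
F(g) = 1/(67 + (1 + g)**2)
q = 19859 + 1/(67 + (1 + sqrt(5))**2) ≈ 19859.
31960 + q = 31960 + (105431504/5309 - 2*sqrt(5)/5309) = 275107144/5309 - 2*sqrt(5)/5309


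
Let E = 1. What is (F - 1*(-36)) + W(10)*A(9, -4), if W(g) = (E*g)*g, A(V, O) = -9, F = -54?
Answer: -918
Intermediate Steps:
W(g) = g**2 (W(g) = (1*g)*g = g*g = g**2)
(F - 1*(-36)) + W(10)*A(9, -4) = (-54 - 1*(-36)) + 10**2*(-9) = (-54 + 36) + 100*(-9) = -18 - 900 = -918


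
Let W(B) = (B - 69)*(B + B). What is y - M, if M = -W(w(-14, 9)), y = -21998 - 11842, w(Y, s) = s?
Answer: -34920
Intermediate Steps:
y = -33840
W(B) = 2*B*(-69 + B) (W(B) = (-69 + B)*(2*B) = 2*B*(-69 + B))
M = 1080 (M = -2*9*(-69 + 9) = -2*9*(-60) = -1*(-1080) = 1080)
y - M = -33840 - 1*1080 = -33840 - 1080 = -34920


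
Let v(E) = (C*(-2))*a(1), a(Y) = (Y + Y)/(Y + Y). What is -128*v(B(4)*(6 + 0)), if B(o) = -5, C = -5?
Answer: -1280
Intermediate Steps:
a(Y) = 1 (a(Y) = (2*Y)/((2*Y)) = (2*Y)*(1/(2*Y)) = 1)
v(E) = 10 (v(E) = -5*(-2)*1 = 10*1 = 10)
-128*v(B(4)*(6 + 0)) = -128*10 = -1280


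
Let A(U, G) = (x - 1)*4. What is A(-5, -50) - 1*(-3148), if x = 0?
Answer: 3144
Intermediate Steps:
A(U, G) = -4 (A(U, G) = (0 - 1)*4 = -1*4 = -4)
A(-5, -50) - 1*(-3148) = -4 - 1*(-3148) = -4 + 3148 = 3144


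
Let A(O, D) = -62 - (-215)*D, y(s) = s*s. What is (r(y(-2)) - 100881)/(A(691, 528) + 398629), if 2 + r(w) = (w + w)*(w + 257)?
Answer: -98795/512087 ≈ -0.19293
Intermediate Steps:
y(s) = s²
A(O, D) = -62 + 215*D
r(w) = -2 + 2*w*(257 + w) (r(w) = -2 + (w + w)*(w + 257) = -2 + (2*w)*(257 + w) = -2 + 2*w*(257 + w))
(r(y(-2)) - 100881)/(A(691, 528) + 398629) = ((-2 + 2*((-2)²)² + 514*(-2)²) - 100881)/((-62 + 215*528) + 398629) = ((-2 + 2*4² + 514*4) - 100881)/((-62 + 113520) + 398629) = ((-2 + 2*16 + 2056) - 100881)/(113458 + 398629) = ((-2 + 32 + 2056) - 100881)/512087 = (2086 - 100881)*(1/512087) = -98795*1/512087 = -98795/512087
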